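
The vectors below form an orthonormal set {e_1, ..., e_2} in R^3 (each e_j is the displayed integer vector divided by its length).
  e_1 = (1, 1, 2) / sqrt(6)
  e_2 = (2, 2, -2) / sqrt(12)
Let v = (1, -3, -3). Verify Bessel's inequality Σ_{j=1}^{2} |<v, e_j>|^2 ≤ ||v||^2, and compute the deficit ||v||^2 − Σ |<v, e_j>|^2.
Σ |<v, e_j>|^2 = 11; ||v||^2 = 19; deficit = 8

Write each e_j = u_j / sqrt(<u_j, u_j>) where u_j is the displayed integer vector. Then <v, e_j> = <v, u_j> / sqrt(<u_j, u_j>), so |<v, e_j>|^2 = <v, u_j>^2 / <u_j, u_j>.
Coefficients: <v, e_1> = -8/sqrt(6), <v, e_2> = 2/sqrt(12).
Square and sum: Σ |<v, e_j>|^2 = 11.
Compute ||v||^2 = v·v = 19.
Deficit = 19 − 11 = 8 ≥ 0, confirming Bessel's inequality. (The deficit equals ||v − Σ <v,e_j> e_j||^2, the squared distance from v to span{e_j}.)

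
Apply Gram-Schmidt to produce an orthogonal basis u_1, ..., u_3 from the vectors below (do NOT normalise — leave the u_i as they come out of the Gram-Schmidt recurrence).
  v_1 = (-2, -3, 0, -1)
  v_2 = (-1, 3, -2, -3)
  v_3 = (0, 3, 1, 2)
Orthogonal basis:
  u_1 = (-2, -3, 0, -1)
  u_2 = (-11/7, 15/7, -2, -23/7)
  u_3 = (-88/51, 29/34, 41/51, 91/102)

Apply the Gram-Schmidt recurrence
  u_1 = v_1
  u_i = v_i − Σ_{j<i} ((v_i · u_j) / (u_j · u_j)) · u_j.

Step by step this gives:
  u_1 = (-2, -3, 0, -1)
  u_2 = (-11/7, 15/7, -2, -23/7)
  u_3 = (-88/51, 29/34, 41/51, 91/102)

Orthogonality check:
  u_2 · u_1 = 0 (should be 0)
  u_3 · u_1 = 0 (should be 0)
  u_3 · u_2 = 0 (should be 0)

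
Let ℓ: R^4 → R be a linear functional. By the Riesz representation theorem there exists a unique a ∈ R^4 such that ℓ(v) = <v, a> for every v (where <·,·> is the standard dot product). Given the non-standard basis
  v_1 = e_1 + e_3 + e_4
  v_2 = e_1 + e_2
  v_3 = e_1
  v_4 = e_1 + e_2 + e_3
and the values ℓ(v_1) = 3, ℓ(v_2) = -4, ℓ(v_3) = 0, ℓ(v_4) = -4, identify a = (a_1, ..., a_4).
a = (0, -4, 0, 3)

Write a = (a_1, ..., a_4) in the standard basis. For each basis vector v_i, ℓ(v_i) = <v_i, a> is a linear equation in the a_j's. Collect the n equations into a matrix system V a = ℓ, where row i of V is v_i (expressed in the standard basis). Since V is invertible (lower-triangular with 1s on the diagonal, up to permutation), solve by back-substitution:
  V =
[[1, 0, 1, 1],
 [1, 1, 0, 0],
 [1, 0, 0, 0],
 [1, 1, 1, 0]]
  V a = (3, -4, 0, -4)
Solving gives a = (0, -4, 0, 3).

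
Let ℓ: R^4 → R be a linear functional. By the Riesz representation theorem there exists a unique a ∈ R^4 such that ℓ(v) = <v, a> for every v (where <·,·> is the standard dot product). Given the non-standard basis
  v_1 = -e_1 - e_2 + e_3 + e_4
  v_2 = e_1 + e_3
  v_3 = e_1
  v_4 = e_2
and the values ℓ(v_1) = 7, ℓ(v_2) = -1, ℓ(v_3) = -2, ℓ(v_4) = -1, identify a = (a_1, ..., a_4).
a = (-2, -1, 1, 3)

Write a = (a_1, ..., a_4) in the standard basis. For each basis vector v_i, ℓ(v_i) = <v_i, a> is a linear equation in the a_j's. Collect the n equations into a matrix system V a = ℓ, where row i of V is v_i (expressed in the standard basis). Since V is invertible (lower-triangular with 1s on the diagonal, up to permutation), solve by back-substitution:
  V =
[[-1, -1, 1, 1],
 [1, 0, 1, 0],
 [1, 0, 0, 0],
 [0, 1, 0, 0]]
  V a = (7, -1, -2, -1)
Solving gives a = (-2, -1, 1, 3).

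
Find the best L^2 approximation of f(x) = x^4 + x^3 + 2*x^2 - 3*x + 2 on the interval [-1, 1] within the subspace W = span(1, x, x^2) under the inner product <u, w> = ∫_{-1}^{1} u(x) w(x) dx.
g(x) = 20*x^2/7 - 12*x/5 + 67/35

The best approximation g ∈ W is the orthogonal projection of f onto W. Writing g = a_0 + a_1 x + a_2 x^2, the coefficients solve the normal equations G · a = b where
  G_{ij} = <φ_i, φ_j> and b_i = <f, φ_i>, with φ_0 = 1, φ_1 = x, φ_2 = x^2.
G =
  [2, 0, 2/3]
  [0, 2/3, 0]
  [2/3, 0, 2/5],
b = (86/15, -8/5, 254/105).
Solving gives a_0 = 67/35, a_1 = -12/5, a_2 = 20/7, so
  g(x) = 20*x^2/7 - 12*x/5 + 67/35.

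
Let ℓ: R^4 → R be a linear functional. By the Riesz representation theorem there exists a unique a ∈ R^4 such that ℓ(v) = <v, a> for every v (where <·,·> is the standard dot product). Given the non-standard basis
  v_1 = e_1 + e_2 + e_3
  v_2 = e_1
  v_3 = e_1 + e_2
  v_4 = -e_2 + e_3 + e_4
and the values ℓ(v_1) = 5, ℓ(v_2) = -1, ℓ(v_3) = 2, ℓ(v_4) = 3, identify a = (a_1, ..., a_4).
a = (-1, 3, 3, 3)

Write a = (a_1, ..., a_4) in the standard basis. For each basis vector v_i, ℓ(v_i) = <v_i, a> is a linear equation in the a_j's. Collect the n equations into a matrix system V a = ℓ, where row i of V is v_i (expressed in the standard basis). Since V is invertible (lower-triangular with 1s on the diagonal, up to permutation), solve by back-substitution:
  V =
[[1, 1, 1, 0],
 [1, 0, 0, 0],
 [1, 1, 0, 0],
 [0, -1, 1, 1]]
  V a = (5, -1, 2, 3)
Solving gives a = (-1, 3, 3, 3).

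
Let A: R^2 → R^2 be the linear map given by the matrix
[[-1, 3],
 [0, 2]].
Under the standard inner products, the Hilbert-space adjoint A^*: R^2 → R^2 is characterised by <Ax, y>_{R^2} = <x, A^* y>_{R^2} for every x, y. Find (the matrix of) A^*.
A^* = A^T =
[[-1, 0],
 [3, 2]]

For real matrices with standard dot products, the defining identity <Ax, y> = <x, A^* y> gives (Ax)^T y = x^T (A^*) y, i.e. x^T A^T y = x^T (A^*) y. Since this holds for all x, y, we must have A^* = A^T. Therefore
A^* =
[[-1, 0],
 [3, 2]].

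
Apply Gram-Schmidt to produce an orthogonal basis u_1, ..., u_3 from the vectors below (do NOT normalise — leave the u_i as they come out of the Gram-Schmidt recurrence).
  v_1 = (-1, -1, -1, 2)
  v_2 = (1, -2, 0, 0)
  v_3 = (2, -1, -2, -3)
Orthogonal basis:
  u_1 = (-1, -1, -1, 2)
  u_2 = (8/7, -13/7, 1/7, -2/7)
  u_3 = (3/17, 3/34, -97/34, -22/17)

Apply the Gram-Schmidt recurrence
  u_1 = v_1
  u_i = v_i − Σ_{j<i} ((v_i · u_j) / (u_j · u_j)) · u_j.

Step by step this gives:
  u_1 = (-1, -1, -1, 2)
  u_2 = (8/7, -13/7, 1/7, -2/7)
  u_3 = (3/17, 3/34, -97/34, -22/17)

Orthogonality check:
  u_2 · u_1 = 0 (should be 0)
  u_3 · u_1 = 0 (should be 0)
  u_3 · u_2 = 0 (should be 0)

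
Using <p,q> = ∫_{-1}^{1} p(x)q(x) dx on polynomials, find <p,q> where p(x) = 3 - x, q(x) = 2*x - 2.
<p,q> = -40/3

Expand the product: p(x)·q(x) = -2*x^2 + 8*x - 6.
∫_{-1}^{1} of each monomial x^k gives [2/(k+1) if k even, 0 if k odd]. Integrating term-by-term (or equivalently evaluating the antiderivative F(x) = -2*x^3/3 + 4*x^2 - 6*x at the endpoints):
  F(1) − F(−1) = -8/3 − (32/3) = -40/3.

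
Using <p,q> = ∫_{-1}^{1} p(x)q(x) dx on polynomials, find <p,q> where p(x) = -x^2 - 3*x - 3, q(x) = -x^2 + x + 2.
<p,q> = -194/15

Expand the product: p(x)·q(x) = x^4 + 2*x^3 - 2*x^2 - 9*x - 6.
∫_{-1}^{1} of each monomial x^k gives [2/(k+1) if k even, 0 if k odd]. Integrating term-by-term (or equivalently evaluating the antiderivative F(x) = x^5/5 + x^4/2 - 2*x^3/3 - 9*x^2/2 - 6*x at the endpoints):
  F(1) − F(−1) = -157/15 − (37/15) = -194/15.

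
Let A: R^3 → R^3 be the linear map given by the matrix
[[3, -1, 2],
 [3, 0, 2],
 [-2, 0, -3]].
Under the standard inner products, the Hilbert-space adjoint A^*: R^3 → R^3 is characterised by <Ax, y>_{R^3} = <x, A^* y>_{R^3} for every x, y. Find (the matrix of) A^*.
A^* = A^T =
[[3, 3, -2],
 [-1, 0, 0],
 [2, 2, -3]]

For real matrices with standard dot products, the defining identity <Ax, y> = <x, A^* y> gives (Ax)^T y = x^T (A^*) y, i.e. x^T A^T y = x^T (A^*) y. Since this holds for all x, y, we must have A^* = A^T. Therefore
A^* =
[[3, 3, -2],
 [-1, 0, 0],
 [2, 2, -3]].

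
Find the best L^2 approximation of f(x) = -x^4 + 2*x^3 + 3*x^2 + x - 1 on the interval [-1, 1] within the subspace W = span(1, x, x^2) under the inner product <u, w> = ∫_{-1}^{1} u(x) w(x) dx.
g(x) = 15*x^2/7 + 11*x/5 - 32/35

The best approximation g ∈ W is the orthogonal projection of f onto W. Writing g = a_0 + a_1 x + a_2 x^2, the coefficients solve the normal equations G · a = b where
  G_{ij} = <φ_i, φ_j> and b_i = <f, φ_i>, with φ_0 = 1, φ_1 = x, φ_2 = x^2.
G =
  [2, 0, 2/3]
  [0, 2/3, 0]
  [2/3, 0, 2/5],
b = (-2/5, 22/15, 26/105).
Solving gives a_0 = -32/35, a_1 = 11/5, a_2 = 15/7, so
  g(x) = 15*x^2/7 + 11*x/5 - 32/35.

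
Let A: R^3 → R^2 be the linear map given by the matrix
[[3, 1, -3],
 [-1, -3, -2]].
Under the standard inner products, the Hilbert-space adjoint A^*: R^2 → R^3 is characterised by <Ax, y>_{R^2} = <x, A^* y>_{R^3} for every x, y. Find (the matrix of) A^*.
A^* = A^T =
[[3, -1],
 [1, -3],
 [-3, -2]]

For real matrices with standard dot products, the defining identity <Ax, y> = <x, A^* y> gives (Ax)^T y = x^T (A^*) y, i.e. x^T A^T y = x^T (A^*) y. Since this holds for all x, y, we must have A^* = A^T. Therefore
A^* =
[[3, -1],
 [1, -3],
 [-3, -2]].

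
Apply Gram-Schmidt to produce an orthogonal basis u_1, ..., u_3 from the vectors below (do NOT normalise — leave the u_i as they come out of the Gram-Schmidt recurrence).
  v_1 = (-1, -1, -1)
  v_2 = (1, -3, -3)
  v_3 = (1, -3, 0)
Orthogonal basis:
  u_1 = (-1, -1, -1)
  u_2 = (8/3, -4/3, -4/3)
  u_3 = (0, -3/2, 3/2)

Apply the Gram-Schmidt recurrence
  u_1 = v_1
  u_i = v_i − Σ_{j<i} ((v_i · u_j) / (u_j · u_j)) · u_j.

Step by step this gives:
  u_1 = (-1, -1, -1)
  u_2 = (8/3, -4/3, -4/3)
  u_3 = (0, -3/2, 3/2)

Orthogonality check:
  u_2 · u_1 = 0 (should be 0)
  u_3 · u_1 = 0 (should be 0)
  u_3 · u_2 = 0 (should be 0)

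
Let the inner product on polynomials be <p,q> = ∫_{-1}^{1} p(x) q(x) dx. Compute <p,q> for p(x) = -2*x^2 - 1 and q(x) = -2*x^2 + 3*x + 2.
<p,q> = -56/15

Expand the product: p(x)·q(x) = 4*x^4 - 6*x^3 - 2*x^2 - 3*x - 2.
∫_{-1}^{1} of each monomial x^k gives [2/(k+1) if k even, 0 if k odd]. Integrating term-by-term (or equivalently evaluating the antiderivative F(x) = 4*x^5/5 - 3*x^4/2 - 2*x^3/3 - 3*x^2/2 - 2*x at the endpoints):
  F(1) − F(−1) = -73/15 − (-17/15) = -56/15.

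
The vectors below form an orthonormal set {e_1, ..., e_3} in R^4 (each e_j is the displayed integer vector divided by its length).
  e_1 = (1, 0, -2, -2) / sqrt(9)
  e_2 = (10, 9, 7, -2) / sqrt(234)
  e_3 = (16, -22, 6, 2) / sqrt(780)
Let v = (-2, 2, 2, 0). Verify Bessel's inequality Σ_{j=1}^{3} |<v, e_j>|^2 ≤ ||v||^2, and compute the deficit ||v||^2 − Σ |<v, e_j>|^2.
Σ |<v, e_j>|^2 = 148/15; ||v||^2 = 12; deficit = 32/15

Write each e_j = u_j / sqrt(<u_j, u_j>) where u_j is the displayed integer vector. Then <v, e_j> = <v, u_j> / sqrt(<u_j, u_j>), so |<v, e_j>|^2 = <v, u_j>^2 / <u_j, u_j>.
Coefficients: <v, e_1> = -6/sqrt(9), <v, e_2> = 12/sqrt(234), <v, e_3> = -64/sqrt(780).
Square and sum: Σ |<v, e_j>|^2 = 148/15.
Compute ||v||^2 = v·v = 12.
Deficit = 12 − 148/15 = 32/15 ≥ 0, confirming Bessel's inequality. (The deficit equals ||v − Σ <v,e_j> e_j||^2, the squared distance from v to span{e_j}.)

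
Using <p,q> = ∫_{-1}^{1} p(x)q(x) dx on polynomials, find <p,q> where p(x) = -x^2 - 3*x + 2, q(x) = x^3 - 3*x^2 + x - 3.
<p,q> = -16

Expand the product: p(x)·q(x) = -x^5 + 10*x^3 - 6*x^2 + 11*x - 6.
∫_{-1}^{1} of each monomial x^k gives [2/(k+1) if k even, 0 if k odd]. Integrating term-by-term (or equivalently evaluating the antiderivative F(x) = -x^6/6 + 5*x^4/2 - 2*x^3 + 11*x^2/2 - 6*x at the endpoints):
  F(1) − F(−1) = -1/6 − (95/6) = -16.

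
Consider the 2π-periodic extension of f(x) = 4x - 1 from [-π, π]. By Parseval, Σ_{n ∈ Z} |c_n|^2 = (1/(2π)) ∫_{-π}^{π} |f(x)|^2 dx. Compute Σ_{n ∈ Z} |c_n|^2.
Σ |c_n|^2 = 16π^2/3 + 1

Expand and integrate term by term over [-π, π]:
  ∫ (4x)^2 dx = 16·(2π^3/3); ∫ 2·4·(-1)·x dx = 0 (odd integrand); ∫ (-1)^2 dx = 1·2π.
So (1/(2π)) ∫_{-π}^{π} (4x - 1)^2 dx = 16π^2/3 + 1 = 16π^2/3 + 1.
Parseval ⇒ Σ |c_n|^2 = 16π^2/3 + 1.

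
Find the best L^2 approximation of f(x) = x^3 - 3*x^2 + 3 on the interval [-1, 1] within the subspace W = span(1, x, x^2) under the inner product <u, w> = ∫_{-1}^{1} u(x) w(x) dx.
g(x) = -3*x^2 + 3*x/5 + 3

The best approximation g ∈ W is the orthogonal projection of f onto W. Writing g = a_0 + a_1 x + a_2 x^2, the coefficients solve the normal equations G · a = b where
  G_{ij} = <φ_i, φ_j> and b_i = <f, φ_i>, with φ_0 = 1, φ_1 = x, φ_2 = x^2.
G =
  [2, 0, 2/3]
  [0, 2/3, 0]
  [2/3, 0, 2/5],
b = (4, 2/5, 4/5).
Solving gives a_0 = 3, a_1 = 3/5, a_2 = -3, so
  g(x) = -3*x^2 + 3*x/5 + 3.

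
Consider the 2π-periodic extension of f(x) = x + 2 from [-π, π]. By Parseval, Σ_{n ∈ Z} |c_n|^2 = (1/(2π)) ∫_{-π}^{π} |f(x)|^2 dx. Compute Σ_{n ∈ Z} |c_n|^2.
Σ |c_n|^2 = π^2/3 + 4

Expand and integrate term by term over [-π, π]:
  ∫ (x)^2 dx = 1·(2π^3/3); ∫ 2·1·(2)·x dx = 0 (odd integrand); ∫ 2^2 dx = 4·2π.
So (1/(2π)) ∫_{-π}^{π} (x + 2)^2 dx = 1π^2/3 + 4 = π^2/3 + 4.
Parseval ⇒ Σ |c_n|^2 = π^2/3 + 4.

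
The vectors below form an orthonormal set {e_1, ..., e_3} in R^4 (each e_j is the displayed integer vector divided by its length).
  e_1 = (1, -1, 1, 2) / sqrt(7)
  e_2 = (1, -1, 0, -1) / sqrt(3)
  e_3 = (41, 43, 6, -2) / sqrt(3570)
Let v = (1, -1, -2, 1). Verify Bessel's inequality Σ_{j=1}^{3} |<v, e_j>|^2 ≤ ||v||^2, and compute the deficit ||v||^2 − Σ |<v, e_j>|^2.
Σ |<v, e_j>|^2 = 83/85; ||v||^2 = 7; deficit = 512/85

Write each e_j = u_j / sqrt(<u_j, u_j>) where u_j is the displayed integer vector. Then <v, e_j> = <v, u_j> / sqrt(<u_j, u_j>), so |<v, e_j>|^2 = <v, u_j>^2 / <u_j, u_j>.
Coefficients: <v, e_1> = 2/sqrt(7), <v, e_2> = 1/sqrt(3), <v, e_3> = -16/sqrt(3570).
Square and sum: Σ |<v, e_j>|^2 = 83/85.
Compute ||v||^2 = v·v = 7.
Deficit = 7 − 83/85 = 512/85 ≥ 0, confirming Bessel's inequality. (The deficit equals ||v − Σ <v,e_j> e_j||^2, the squared distance from v to span{e_j}.)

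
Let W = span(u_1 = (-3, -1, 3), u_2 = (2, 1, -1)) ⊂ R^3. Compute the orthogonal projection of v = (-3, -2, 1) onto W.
proj_W(v) = (-22/7, -25/14, 13/14)

Set up U = [u_1 | ... | u_2] ∈ R^(3×2). The projector onto W = col(U) is P = U (U^T U)^(-1) U^T.
Compute U^T U =
  [19, -10]
  [-10, 6],
and U^T v = (14, -9).
Solve U^T U · c = U^T v for the coefficients: c = (-3/7, -31/14). The projection is proj_W(v) = U c.
Check: (v - proj_W(v)) · u_1 = 0  (should be 0).
Check: (v - proj_W(v)) · u_2 = 0  (should be 0).
Result: proj_W(v) = (-22/7, -25/14, 13/14).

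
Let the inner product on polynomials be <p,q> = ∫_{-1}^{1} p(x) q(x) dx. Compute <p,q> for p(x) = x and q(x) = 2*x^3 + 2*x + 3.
<p,q> = 32/15

Expand the product: p(x)·q(x) = 2*x^4 + 2*x^2 + 3*x.
∫_{-1}^{1} of each monomial x^k gives [2/(k+1) if k even, 0 if k odd]. Integrating term-by-term (or equivalently evaluating the antiderivative F(x) = 2*x^5/5 + 2*x^3/3 + 3*x^2/2 at the endpoints):
  F(1) − F(−1) = 77/30 − (13/30) = 32/15.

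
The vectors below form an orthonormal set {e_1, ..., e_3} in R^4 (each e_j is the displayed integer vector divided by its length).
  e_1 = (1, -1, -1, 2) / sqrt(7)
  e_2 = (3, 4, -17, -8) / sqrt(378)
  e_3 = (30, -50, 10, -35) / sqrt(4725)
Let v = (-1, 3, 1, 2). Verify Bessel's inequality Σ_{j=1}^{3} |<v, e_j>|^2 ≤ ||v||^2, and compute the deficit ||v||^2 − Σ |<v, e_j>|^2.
Σ |<v, e_j>|^2 = 97/7; ||v||^2 = 15; deficit = 8/7

Write each e_j = u_j / sqrt(<u_j, u_j>) where u_j is the displayed integer vector. Then <v, e_j> = <v, u_j> / sqrt(<u_j, u_j>), so |<v, e_j>|^2 = <v, u_j>^2 / <u_j, u_j>.
Coefficients: <v, e_1> = -1/sqrt(7), <v, e_2> = -24/sqrt(378), <v, e_3> = -240/sqrt(4725).
Square and sum: Σ |<v, e_j>|^2 = 97/7.
Compute ||v||^2 = v·v = 15.
Deficit = 15 − 97/7 = 8/7 ≥ 0, confirming Bessel's inequality. (The deficit equals ||v − Σ <v,e_j> e_j||^2, the squared distance from v to span{e_j}.)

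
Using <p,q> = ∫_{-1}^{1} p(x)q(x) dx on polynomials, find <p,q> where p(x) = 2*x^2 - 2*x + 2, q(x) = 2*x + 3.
<p,q> = 40/3

Expand the product: p(x)·q(x) = 4*x^3 + 2*x^2 - 2*x + 6.
∫_{-1}^{1} of each monomial x^k gives [2/(k+1) if k even, 0 if k odd]. Integrating term-by-term (or equivalently evaluating the antiderivative F(x) = x^4 + 2*x^3/3 - x^2 + 6*x at the endpoints):
  F(1) − F(−1) = 20/3 − (-20/3) = 40/3.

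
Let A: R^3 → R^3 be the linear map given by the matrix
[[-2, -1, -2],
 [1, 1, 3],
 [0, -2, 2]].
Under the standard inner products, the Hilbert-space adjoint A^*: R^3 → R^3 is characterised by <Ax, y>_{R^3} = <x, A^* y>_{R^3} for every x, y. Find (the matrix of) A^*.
A^* = A^T =
[[-2, 1, 0],
 [-1, 1, -2],
 [-2, 3, 2]]

For real matrices with standard dot products, the defining identity <Ax, y> = <x, A^* y> gives (Ax)^T y = x^T (A^*) y, i.e. x^T A^T y = x^T (A^*) y. Since this holds for all x, y, we must have A^* = A^T. Therefore
A^* =
[[-2, 1, 0],
 [-1, 1, -2],
 [-2, 3, 2]].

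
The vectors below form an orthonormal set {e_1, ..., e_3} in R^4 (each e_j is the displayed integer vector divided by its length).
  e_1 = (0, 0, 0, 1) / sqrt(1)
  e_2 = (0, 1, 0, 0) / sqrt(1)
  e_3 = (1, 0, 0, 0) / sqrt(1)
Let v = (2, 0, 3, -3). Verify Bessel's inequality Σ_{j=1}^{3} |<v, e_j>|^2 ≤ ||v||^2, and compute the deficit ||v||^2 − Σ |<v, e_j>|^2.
Σ |<v, e_j>|^2 = 13; ||v||^2 = 22; deficit = 9

Write each e_j = u_j / sqrt(<u_j, u_j>) where u_j is the displayed integer vector. Then <v, e_j> = <v, u_j> / sqrt(<u_j, u_j>), so |<v, e_j>|^2 = <v, u_j>^2 / <u_j, u_j>.
Coefficients: <v, e_1> = -3/sqrt(1), <v, e_2> = 0/sqrt(1), <v, e_3> = 2/sqrt(1).
Square and sum: Σ |<v, e_j>|^2 = 13.
Compute ||v||^2 = v·v = 22.
Deficit = 22 − 13 = 9 ≥ 0, confirming Bessel's inequality. (The deficit equals ||v − Σ <v,e_j> e_j||^2, the squared distance from v to span{e_j}.)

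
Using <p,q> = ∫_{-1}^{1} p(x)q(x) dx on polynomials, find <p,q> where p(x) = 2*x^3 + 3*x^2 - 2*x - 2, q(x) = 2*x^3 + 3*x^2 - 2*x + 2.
<p,q> = -398/105

Expand the product: p(x)·q(x) = 4*x^6 + 12*x^5 + x^4 - 12*x^3 + 4*x^2 - 4.
∫_{-1}^{1} of each monomial x^k gives [2/(k+1) if k even, 0 if k odd]. Integrating term-by-term (or equivalently evaluating the antiderivative F(x) = 4*x^7/7 + 2*x^6 + x^5/5 - 3*x^4 + 4*x^3/3 - 4*x at the endpoints):
  F(1) − F(−1) = -304/105 − (94/105) = -398/105.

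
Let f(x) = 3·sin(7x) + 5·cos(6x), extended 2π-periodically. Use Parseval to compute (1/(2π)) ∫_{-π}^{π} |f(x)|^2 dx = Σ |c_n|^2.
Σ |c_n|^2 = 17

Expand |f|^2 and use orthogonality of {sin(nx), cos(mx)} on [-π, π]:
  ∫_{-π}^{π} sin(nx)^2 dx = π, ∫ cos(mx)^2 dx = π, and cross terms integrate to 0.
So ∫_{-π}^{π} f(x)^2 dx = 3^2 · π + 5^2 · π = (9 + 25)π.
Divide by 2π: (9 + 25)/2 = 17.
By Parseval, this equals Σ |c_n|^2.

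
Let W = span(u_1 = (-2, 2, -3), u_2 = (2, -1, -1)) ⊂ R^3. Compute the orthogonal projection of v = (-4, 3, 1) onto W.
proj_W(v) = (-134/31, 77/31, 27/31)

Set up U = [u_1 | ... | u_2] ∈ R^(3×2). The projector onto W = col(U) is P = U (U^T U)^(-1) U^T.
Compute U^T U =
  [17, -3]
  [-3, 6],
and U^T v = (11, -12).
Solve U^T U · c = U^T v for the coefficients: c = (10/31, -57/31). The projection is proj_W(v) = U c.
Check: (v - proj_W(v)) · u_1 = 0  (should be 0).
Check: (v - proj_W(v)) · u_2 = 0  (should be 0).
Result: proj_W(v) = (-134/31, 77/31, 27/31).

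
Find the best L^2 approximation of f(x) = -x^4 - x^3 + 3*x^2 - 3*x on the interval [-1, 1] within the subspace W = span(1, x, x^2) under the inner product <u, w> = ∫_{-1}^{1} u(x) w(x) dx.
g(x) = 15*x^2/7 - 18*x/5 + 3/35

The best approximation g ∈ W is the orthogonal projection of f onto W. Writing g = a_0 + a_1 x + a_2 x^2, the coefficients solve the normal equations G · a = b where
  G_{ij} = <φ_i, φ_j> and b_i = <f, φ_i>, with φ_0 = 1, φ_1 = x, φ_2 = x^2.
G =
  [2, 0, 2/3]
  [0, 2/3, 0]
  [2/3, 0, 2/5],
b = (8/5, -12/5, 32/35).
Solving gives a_0 = 3/35, a_1 = -18/5, a_2 = 15/7, so
  g(x) = 15*x^2/7 - 18*x/5 + 3/35.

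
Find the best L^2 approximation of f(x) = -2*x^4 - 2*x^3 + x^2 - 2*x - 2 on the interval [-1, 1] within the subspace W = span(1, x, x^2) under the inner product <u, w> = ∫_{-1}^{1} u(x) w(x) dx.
g(x) = -5*x^2/7 - 16*x/5 - 64/35

The best approximation g ∈ W is the orthogonal projection of f onto W. Writing g = a_0 + a_1 x + a_2 x^2, the coefficients solve the normal equations G · a = b where
  G_{ij} = <φ_i, φ_j> and b_i = <f, φ_i>, with φ_0 = 1, φ_1 = x, φ_2 = x^2.
G =
  [2, 0, 2/3]
  [0, 2/3, 0]
  [2/3, 0, 2/5],
b = (-62/15, -32/15, -158/105).
Solving gives a_0 = -64/35, a_1 = -16/5, a_2 = -5/7, so
  g(x) = -5*x^2/7 - 16*x/5 - 64/35.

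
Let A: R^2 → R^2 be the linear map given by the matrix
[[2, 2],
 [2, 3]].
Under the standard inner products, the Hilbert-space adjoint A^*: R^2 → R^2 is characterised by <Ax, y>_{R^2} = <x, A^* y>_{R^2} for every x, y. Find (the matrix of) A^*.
A^* = A^T =
[[2, 2],
 [2, 3]]

For real matrices with standard dot products, the defining identity <Ax, y> = <x, A^* y> gives (Ax)^T y = x^T (A^*) y, i.e. x^T A^T y = x^T (A^*) y. Since this holds for all x, y, we must have A^* = A^T. Therefore
A^* =
[[2, 2],
 [2, 3]].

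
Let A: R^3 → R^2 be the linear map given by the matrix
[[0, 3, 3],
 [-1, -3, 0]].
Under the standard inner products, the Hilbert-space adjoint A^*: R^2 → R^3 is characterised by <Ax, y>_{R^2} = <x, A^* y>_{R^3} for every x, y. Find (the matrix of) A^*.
A^* = A^T =
[[0, -1],
 [3, -3],
 [3, 0]]

For real matrices with standard dot products, the defining identity <Ax, y> = <x, A^* y> gives (Ax)^T y = x^T (A^*) y, i.e. x^T A^T y = x^T (A^*) y. Since this holds for all x, y, we must have A^* = A^T. Therefore
A^* =
[[0, -1],
 [3, -3],
 [3, 0]].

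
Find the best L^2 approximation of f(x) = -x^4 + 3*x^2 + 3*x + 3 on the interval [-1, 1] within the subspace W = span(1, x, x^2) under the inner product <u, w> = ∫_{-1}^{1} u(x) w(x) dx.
g(x) = 15*x^2/7 + 3*x + 108/35

The best approximation g ∈ W is the orthogonal projection of f onto W. Writing g = a_0 + a_1 x + a_2 x^2, the coefficients solve the normal equations G · a = b where
  G_{ij} = <φ_i, φ_j> and b_i = <f, φ_i>, with φ_0 = 1, φ_1 = x, φ_2 = x^2.
G =
  [2, 0, 2/3]
  [0, 2/3, 0]
  [2/3, 0, 2/5],
b = (38/5, 2, 102/35).
Solving gives a_0 = 108/35, a_1 = 3, a_2 = 15/7, so
  g(x) = 15*x^2/7 + 3*x + 108/35.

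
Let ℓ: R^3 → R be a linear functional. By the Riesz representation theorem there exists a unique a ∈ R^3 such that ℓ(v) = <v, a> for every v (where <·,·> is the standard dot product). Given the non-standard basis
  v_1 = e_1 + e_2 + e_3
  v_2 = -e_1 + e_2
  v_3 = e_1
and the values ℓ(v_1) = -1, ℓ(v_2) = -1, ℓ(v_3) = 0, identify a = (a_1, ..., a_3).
a = (0, -1, 0)

Write a = (a_1, ..., a_3) in the standard basis. For each basis vector v_i, ℓ(v_i) = <v_i, a> is a linear equation in the a_j's. Collect the n equations into a matrix system V a = ℓ, where row i of V is v_i (expressed in the standard basis). Since V is invertible (lower-triangular with 1s on the diagonal, up to permutation), solve by back-substitution:
  V =
[[1, 1, 1],
 [-1, 1, 0],
 [1, 0, 0]]
  V a = (-1, -1, 0)
Solving gives a = (0, -1, 0).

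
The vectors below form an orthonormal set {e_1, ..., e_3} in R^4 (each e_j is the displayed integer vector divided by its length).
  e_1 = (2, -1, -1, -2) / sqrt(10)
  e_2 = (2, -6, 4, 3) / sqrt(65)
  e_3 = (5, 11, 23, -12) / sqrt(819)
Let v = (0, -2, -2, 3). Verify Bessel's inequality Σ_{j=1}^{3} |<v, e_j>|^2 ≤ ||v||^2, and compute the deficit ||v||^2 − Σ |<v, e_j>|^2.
Σ |<v, e_j>|^2 = 1021/63; ||v||^2 = 17; deficit = 50/63

Write each e_j = u_j / sqrt(<u_j, u_j>) where u_j is the displayed integer vector. Then <v, e_j> = <v, u_j> / sqrt(<u_j, u_j>), so |<v, e_j>|^2 = <v, u_j>^2 / <u_j, u_j>.
Coefficients: <v, e_1> = -2/sqrt(10), <v, e_2> = 13/sqrt(65), <v, e_3> = -104/sqrt(819).
Square and sum: Σ |<v, e_j>|^2 = 1021/63.
Compute ||v||^2 = v·v = 17.
Deficit = 17 − 1021/63 = 50/63 ≥ 0, confirming Bessel's inequality. (The deficit equals ||v − Σ <v,e_j> e_j||^2, the squared distance from v to span{e_j}.)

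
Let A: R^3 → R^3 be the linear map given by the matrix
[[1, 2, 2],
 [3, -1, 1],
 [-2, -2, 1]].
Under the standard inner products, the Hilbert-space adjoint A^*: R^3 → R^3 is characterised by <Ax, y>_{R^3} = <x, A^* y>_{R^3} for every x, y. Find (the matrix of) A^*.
A^* = A^T =
[[1, 3, -2],
 [2, -1, -2],
 [2, 1, 1]]

For real matrices with standard dot products, the defining identity <Ax, y> = <x, A^* y> gives (Ax)^T y = x^T (A^*) y, i.e. x^T A^T y = x^T (A^*) y. Since this holds for all x, y, we must have A^* = A^T. Therefore
A^* =
[[1, 3, -2],
 [2, -1, -2],
 [2, 1, 1]].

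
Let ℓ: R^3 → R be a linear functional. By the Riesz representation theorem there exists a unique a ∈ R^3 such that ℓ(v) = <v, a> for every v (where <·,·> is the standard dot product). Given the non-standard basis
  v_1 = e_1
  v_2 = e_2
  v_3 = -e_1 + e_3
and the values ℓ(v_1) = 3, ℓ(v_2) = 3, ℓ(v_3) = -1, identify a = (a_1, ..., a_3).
a = (3, 3, 2)

Write a = (a_1, ..., a_3) in the standard basis. For each basis vector v_i, ℓ(v_i) = <v_i, a> is a linear equation in the a_j's. Collect the n equations into a matrix system V a = ℓ, where row i of V is v_i (expressed in the standard basis). Since V is invertible (lower-triangular with 1s on the diagonal, up to permutation), solve by back-substitution:
  V =
[[1, 0, 0],
 [0, 1, 0],
 [-1, 0, 1]]
  V a = (3, 3, -1)
Solving gives a = (3, 3, 2).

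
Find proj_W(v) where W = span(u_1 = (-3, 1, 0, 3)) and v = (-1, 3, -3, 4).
proj_W(v) = (-54/19, 18/19, 0, 54/19)

Set up U = [u_1 | ... | u_1] ∈ R^(4×1). The projector onto W = col(U) is P = U (U^T U)^(-1) U^T.
Compute U^T U =
  [19],
and U^T v = (18).
Solve U^T U · c = U^T v for the coefficients: c = (18/19). The projection is proj_W(v) = U c.
Check: (v - proj_W(v)) · u_1 = 0  (should be 0).
Result: proj_W(v) = (-54/19, 18/19, 0, 54/19).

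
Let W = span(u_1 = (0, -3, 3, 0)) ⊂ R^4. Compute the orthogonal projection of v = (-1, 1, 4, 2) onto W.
proj_W(v) = (0, -3/2, 3/2, 0)

Set up U = [u_1 | ... | u_1] ∈ R^(4×1). The projector onto W = col(U) is P = U (U^T U)^(-1) U^T.
Compute U^T U =
  [18],
and U^T v = (9).
Solve U^T U · c = U^T v for the coefficients: c = (1/2). The projection is proj_W(v) = U c.
Check: (v - proj_W(v)) · u_1 = 0  (should be 0).
Result: proj_W(v) = (0, -3/2, 3/2, 0).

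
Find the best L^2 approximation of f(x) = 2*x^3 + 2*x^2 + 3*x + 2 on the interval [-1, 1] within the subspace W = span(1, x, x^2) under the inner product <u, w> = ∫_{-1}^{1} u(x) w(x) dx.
g(x) = 2*x^2 + 21*x/5 + 2

The best approximation g ∈ W is the orthogonal projection of f onto W. Writing g = a_0 + a_1 x + a_2 x^2, the coefficients solve the normal equations G · a = b where
  G_{ij} = <φ_i, φ_j> and b_i = <f, φ_i>, with φ_0 = 1, φ_1 = x, φ_2 = x^2.
G =
  [2, 0, 2/3]
  [0, 2/3, 0]
  [2/3, 0, 2/5],
b = (16/3, 14/5, 32/15).
Solving gives a_0 = 2, a_1 = 21/5, a_2 = 2, so
  g(x) = 2*x^2 + 21*x/5 + 2.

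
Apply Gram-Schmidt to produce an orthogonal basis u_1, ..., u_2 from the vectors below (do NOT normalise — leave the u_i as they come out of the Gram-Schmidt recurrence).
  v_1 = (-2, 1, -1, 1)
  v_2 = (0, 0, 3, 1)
Orthogonal basis:
  u_1 = (-2, 1, -1, 1)
  u_2 = (-4/7, 2/7, 19/7, 9/7)

Apply the Gram-Schmidt recurrence
  u_1 = v_1
  u_i = v_i − Σ_{j<i} ((v_i · u_j) / (u_j · u_j)) · u_j.

Step by step this gives:
  u_1 = (-2, 1, -1, 1)
  u_2 = (-4/7, 2/7, 19/7, 9/7)

Orthogonality check:
  u_2 · u_1 = 0 (should be 0)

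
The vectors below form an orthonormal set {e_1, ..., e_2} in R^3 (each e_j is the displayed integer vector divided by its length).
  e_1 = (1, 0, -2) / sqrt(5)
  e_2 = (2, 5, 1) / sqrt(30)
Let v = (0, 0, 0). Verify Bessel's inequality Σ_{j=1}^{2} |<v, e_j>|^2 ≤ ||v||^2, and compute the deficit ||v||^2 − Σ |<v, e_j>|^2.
Σ |<v, e_j>|^2 = 0; ||v||^2 = 0; deficit = 0

Write each e_j = u_j / sqrt(<u_j, u_j>) where u_j is the displayed integer vector. Then <v, e_j> = <v, u_j> / sqrt(<u_j, u_j>), so |<v, e_j>|^2 = <v, u_j>^2 / <u_j, u_j>.
Coefficients: <v, e_1> = 0/sqrt(5), <v, e_2> = 0/sqrt(30).
Square and sum: Σ |<v, e_j>|^2 = 0.
Compute ||v||^2 = v·v = 0.
Deficit = 0 − 0 = 0 ≥ 0, confirming Bessel's inequality. (The deficit equals ||v − Σ <v,e_j> e_j||^2, the squared distance from v to span{e_j}.)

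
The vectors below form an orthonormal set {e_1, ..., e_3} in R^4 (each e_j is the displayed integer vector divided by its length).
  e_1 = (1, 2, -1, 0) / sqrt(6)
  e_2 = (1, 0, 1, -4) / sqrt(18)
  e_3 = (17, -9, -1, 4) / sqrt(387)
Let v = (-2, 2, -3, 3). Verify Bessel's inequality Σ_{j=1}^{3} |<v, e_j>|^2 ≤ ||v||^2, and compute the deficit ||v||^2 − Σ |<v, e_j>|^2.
Σ |<v, e_j>|^2 = 3065/129; ||v||^2 = 26; deficit = 289/129

Write each e_j = u_j / sqrt(<u_j, u_j>) where u_j is the displayed integer vector. Then <v, e_j> = <v, u_j> / sqrt(<u_j, u_j>), so |<v, e_j>|^2 = <v, u_j>^2 / <u_j, u_j>.
Coefficients: <v, e_1> = 5/sqrt(6), <v, e_2> = -17/sqrt(18), <v, e_3> = -37/sqrt(387).
Square and sum: Σ |<v, e_j>|^2 = 3065/129.
Compute ||v||^2 = v·v = 26.
Deficit = 26 − 3065/129 = 289/129 ≥ 0, confirming Bessel's inequality. (The deficit equals ||v − Σ <v,e_j> e_j||^2, the squared distance from v to span{e_j}.)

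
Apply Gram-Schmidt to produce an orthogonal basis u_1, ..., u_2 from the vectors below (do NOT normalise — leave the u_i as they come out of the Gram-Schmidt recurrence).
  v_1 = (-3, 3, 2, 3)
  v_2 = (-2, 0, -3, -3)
Orthogonal basis:
  u_1 = (-3, 3, 2, 3)
  u_2 = (-89/31, 27/31, -75/31, -66/31)

Apply the Gram-Schmidt recurrence
  u_1 = v_1
  u_i = v_i − Σ_{j<i} ((v_i · u_j) / (u_j · u_j)) · u_j.

Step by step this gives:
  u_1 = (-3, 3, 2, 3)
  u_2 = (-89/31, 27/31, -75/31, -66/31)

Orthogonality check:
  u_2 · u_1 = 0 (should be 0)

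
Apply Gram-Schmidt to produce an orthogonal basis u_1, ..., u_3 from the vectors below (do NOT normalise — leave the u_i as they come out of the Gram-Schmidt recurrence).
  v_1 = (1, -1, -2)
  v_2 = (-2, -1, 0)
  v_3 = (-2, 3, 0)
Orthogonal basis:
  u_1 = (1, -1, -2)
  u_2 = (-11/6, -7/6, -1/3)
  u_3 = (-32/29, 64/29, -48/29)

Apply the Gram-Schmidt recurrence
  u_1 = v_1
  u_i = v_i − Σ_{j<i} ((v_i · u_j) / (u_j · u_j)) · u_j.

Step by step this gives:
  u_1 = (1, -1, -2)
  u_2 = (-11/6, -7/6, -1/3)
  u_3 = (-32/29, 64/29, -48/29)

Orthogonality check:
  u_2 · u_1 = 0 (should be 0)
  u_3 · u_1 = 0 (should be 0)
  u_3 · u_2 = 0 (should be 0)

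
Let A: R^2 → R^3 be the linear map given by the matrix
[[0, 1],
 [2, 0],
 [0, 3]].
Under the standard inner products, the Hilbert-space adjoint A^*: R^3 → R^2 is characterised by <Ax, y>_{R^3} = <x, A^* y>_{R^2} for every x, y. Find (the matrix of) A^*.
A^* = A^T =
[[0, 2, 0],
 [1, 0, 3]]

For real matrices with standard dot products, the defining identity <Ax, y> = <x, A^* y> gives (Ax)^T y = x^T (A^*) y, i.e. x^T A^T y = x^T (A^*) y. Since this holds for all x, y, we must have A^* = A^T. Therefore
A^* =
[[0, 2, 0],
 [1, 0, 3]].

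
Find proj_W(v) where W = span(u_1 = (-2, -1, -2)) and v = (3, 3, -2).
proj_W(v) = (10/9, 5/9, 10/9)

Set up U = [u_1 | ... | u_1] ∈ R^(3×1). The projector onto W = col(U) is P = U (U^T U)^(-1) U^T.
Compute U^T U =
  [9],
and U^T v = (-5).
Solve U^T U · c = U^T v for the coefficients: c = (-5/9). The projection is proj_W(v) = U c.
Check: (v - proj_W(v)) · u_1 = 0  (should be 0).
Result: proj_W(v) = (10/9, 5/9, 10/9).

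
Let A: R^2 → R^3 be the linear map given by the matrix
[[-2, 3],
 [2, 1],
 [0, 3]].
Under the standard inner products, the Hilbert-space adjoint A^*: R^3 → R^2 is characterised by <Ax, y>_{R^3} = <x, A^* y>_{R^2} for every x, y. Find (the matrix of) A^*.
A^* = A^T =
[[-2, 2, 0],
 [3, 1, 3]]

For real matrices with standard dot products, the defining identity <Ax, y> = <x, A^* y> gives (Ax)^T y = x^T (A^*) y, i.e. x^T A^T y = x^T (A^*) y. Since this holds for all x, y, we must have A^* = A^T. Therefore
A^* =
[[-2, 2, 0],
 [3, 1, 3]].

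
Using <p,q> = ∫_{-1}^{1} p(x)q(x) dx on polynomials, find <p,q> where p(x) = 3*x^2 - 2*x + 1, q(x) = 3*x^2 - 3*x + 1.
<p,q> = 68/5

Expand the product: p(x)·q(x) = 9*x^4 - 15*x^3 + 12*x^2 - 5*x + 1.
∫_{-1}^{1} of each monomial x^k gives [2/(k+1) if k even, 0 if k odd]. Integrating term-by-term (or equivalently evaluating the antiderivative F(x) = 9*x^5/5 - 15*x^4/4 + 4*x^3 - 5*x^2/2 + x at the endpoints):
  F(1) − F(−1) = 11/20 − (-261/20) = 68/5.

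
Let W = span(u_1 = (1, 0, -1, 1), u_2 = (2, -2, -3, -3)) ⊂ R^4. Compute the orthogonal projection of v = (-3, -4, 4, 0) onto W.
proj_W(v) = (-97/37, 16/37, 105/37, -57/37)

Set up U = [u_1 | ... | u_2] ∈ R^(4×2). The projector onto W = col(U) is P = U (U^T U)^(-1) U^T.
Compute U^T U =
  [3, 2]
  [2, 26],
and U^T v = (-7, -10).
Solve U^T U · c = U^T v for the coefficients: c = (-81/37, -8/37). The projection is proj_W(v) = U c.
Check: (v - proj_W(v)) · u_1 = 0  (should be 0).
Check: (v - proj_W(v)) · u_2 = 0  (should be 0).
Result: proj_W(v) = (-97/37, 16/37, 105/37, -57/37).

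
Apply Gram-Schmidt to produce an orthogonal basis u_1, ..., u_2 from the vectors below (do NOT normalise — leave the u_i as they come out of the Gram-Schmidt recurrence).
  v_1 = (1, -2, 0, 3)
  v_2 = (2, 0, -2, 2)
Orthogonal basis:
  u_1 = (1, -2, 0, 3)
  u_2 = (10/7, 8/7, -2, 2/7)

Apply the Gram-Schmidt recurrence
  u_1 = v_1
  u_i = v_i − Σ_{j<i} ((v_i · u_j) / (u_j · u_j)) · u_j.

Step by step this gives:
  u_1 = (1, -2, 0, 3)
  u_2 = (10/7, 8/7, -2, 2/7)

Orthogonality check:
  u_2 · u_1 = 0 (should be 0)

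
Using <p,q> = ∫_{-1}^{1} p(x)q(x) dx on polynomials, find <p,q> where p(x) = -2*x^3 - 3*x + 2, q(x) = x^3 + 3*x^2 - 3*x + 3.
<p,q> = 792/35

Expand the product: p(x)·q(x) = -2*x^6 - 6*x^5 + 3*x^4 - 13*x^3 + 15*x^2 - 15*x + 6.
∫_{-1}^{1} of each monomial x^k gives [2/(k+1) if k even, 0 if k odd]. Integrating term-by-term (or equivalently evaluating the antiderivative F(x) = -2*x^7/7 - x^6 + 3*x^5/5 - 13*x^4/4 + 5*x^3 - 15*x^2/2 + 6*x at the endpoints):
  F(1) − F(−1) = -61/140 − (-3229/140) = 792/35.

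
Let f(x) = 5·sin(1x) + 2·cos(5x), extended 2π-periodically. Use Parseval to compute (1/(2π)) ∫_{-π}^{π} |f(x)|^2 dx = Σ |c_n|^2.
Σ |c_n|^2 = 29/2

Expand |f|^2 and use orthogonality of {sin(nx), cos(mx)} on [-π, π]:
  ∫_{-π}^{π} sin(nx)^2 dx = π, ∫ cos(mx)^2 dx = π, and cross terms integrate to 0.
So ∫_{-π}^{π} f(x)^2 dx = 5^2 · π + 2^2 · π = (25 + 4)π.
Divide by 2π: (25 + 4)/2 = 29/2.
By Parseval, this equals Σ |c_n|^2.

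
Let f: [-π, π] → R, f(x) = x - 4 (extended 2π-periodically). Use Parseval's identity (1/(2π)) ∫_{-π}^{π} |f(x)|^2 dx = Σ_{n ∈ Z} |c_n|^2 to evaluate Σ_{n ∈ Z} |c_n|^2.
Σ |c_n|^2 = π^2/3 + 16

Expand and integrate term by term over [-π, π]:
  ∫ (x)^2 dx = 1·(2π^3/3); ∫ 2·1·(-4)·x dx = 0 (odd integrand); ∫ (-4)^2 dx = 16·2π.
So (1/(2π)) ∫_{-π}^{π} (x - 4)^2 dx = 1π^2/3 + 16 = π^2/3 + 16.
Parseval ⇒ Σ |c_n|^2 = π^2/3 + 16.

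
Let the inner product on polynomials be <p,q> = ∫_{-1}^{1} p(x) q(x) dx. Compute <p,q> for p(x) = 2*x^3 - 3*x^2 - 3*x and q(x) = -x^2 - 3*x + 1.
<p,q> = 14/5

Expand the product: p(x)·q(x) = -2*x^5 - 3*x^4 + 14*x^3 + 6*x^2 - 3*x.
∫_{-1}^{1} of each monomial x^k gives [2/(k+1) if k even, 0 if k odd]. Integrating term-by-term (or equivalently evaluating the antiderivative F(x) = -x^6/3 - 3*x^5/5 + 7*x^4/2 + 2*x^3 - 3*x^2/2 at the endpoints):
  F(1) − F(−1) = 46/15 − (4/15) = 14/5.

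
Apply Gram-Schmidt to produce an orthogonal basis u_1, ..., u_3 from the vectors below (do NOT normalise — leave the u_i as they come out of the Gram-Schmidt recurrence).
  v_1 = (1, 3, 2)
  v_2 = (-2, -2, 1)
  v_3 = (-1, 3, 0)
Orthogonal basis:
  u_1 = (1, 3, 2)
  u_2 = (-11/7, -5/7, 13/7)
  u_3 = (-77/45, 11/9, -44/45)

Apply the Gram-Schmidt recurrence
  u_1 = v_1
  u_i = v_i − Σ_{j<i} ((v_i · u_j) / (u_j · u_j)) · u_j.

Step by step this gives:
  u_1 = (1, 3, 2)
  u_2 = (-11/7, -5/7, 13/7)
  u_3 = (-77/45, 11/9, -44/45)

Orthogonality check:
  u_2 · u_1 = 0 (should be 0)
  u_3 · u_1 = 0 (should be 0)
  u_3 · u_2 = 0 (should be 0)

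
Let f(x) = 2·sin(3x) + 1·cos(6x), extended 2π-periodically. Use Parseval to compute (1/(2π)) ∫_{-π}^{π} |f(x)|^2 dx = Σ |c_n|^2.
Σ |c_n|^2 = 5/2

Expand |f|^2 and use orthogonality of {sin(nx), cos(mx)} on [-π, π]:
  ∫_{-π}^{π} sin(nx)^2 dx = π, ∫ cos(mx)^2 dx = π, and cross terms integrate to 0.
So ∫_{-π}^{π} f(x)^2 dx = 2^2 · π + 1^2 · π = (4 + 1)π.
Divide by 2π: (4 + 1)/2 = 5/2.
By Parseval, this equals Σ |c_n|^2.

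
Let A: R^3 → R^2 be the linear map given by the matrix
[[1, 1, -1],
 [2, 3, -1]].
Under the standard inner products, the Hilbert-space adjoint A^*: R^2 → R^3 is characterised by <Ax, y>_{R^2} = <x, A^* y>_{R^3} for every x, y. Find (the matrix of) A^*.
A^* = A^T =
[[1, 2],
 [1, 3],
 [-1, -1]]

For real matrices with standard dot products, the defining identity <Ax, y> = <x, A^* y> gives (Ax)^T y = x^T (A^*) y, i.e. x^T A^T y = x^T (A^*) y. Since this holds for all x, y, we must have A^* = A^T. Therefore
A^* =
[[1, 2],
 [1, 3],
 [-1, -1]].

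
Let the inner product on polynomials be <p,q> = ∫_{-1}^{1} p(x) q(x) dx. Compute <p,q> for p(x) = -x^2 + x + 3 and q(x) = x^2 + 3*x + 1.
<p,q> = 134/15

Expand the product: p(x)·q(x) = -x^4 - 2*x^3 + 5*x^2 + 10*x + 3.
∫_{-1}^{1} of each monomial x^k gives [2/(k+1) if k even, 0 if k odd]. Integrating term-by-term (or equivalently evaluating the antiderivative F(x) = -x^5/5 - x^4/2 + 5*x^3/3 + 5*x^2 + 3*x at the endpoints):
  F(1) − F(−1) = 269/30 − (1/30) = 134/15.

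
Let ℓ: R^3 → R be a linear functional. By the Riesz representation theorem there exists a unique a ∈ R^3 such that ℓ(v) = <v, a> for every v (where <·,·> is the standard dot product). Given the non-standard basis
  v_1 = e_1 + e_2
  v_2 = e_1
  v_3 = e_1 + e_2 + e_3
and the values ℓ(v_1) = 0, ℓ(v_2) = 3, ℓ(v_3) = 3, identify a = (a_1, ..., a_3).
a = (3, -3, 3)

Write a = (a_1, ..., a_3) in the standard basis. For each basis vector v_i, ℓ(v_i) = <v_i, a> is a linear equation in the a_j's. Collect the n equations into a matrix system V a = ℓ, where row i of V is v_i (expressed in the standard basis). Since V is invertible (lower-triangular with 1s on the diagonal, up to permutation), solve by back-substitution:
  V =
[[1, 1, 0],
 [1, 0, 0],
 [1, 1, 1]]
  V a = (0, 3, 3)
Solving gives a = (3, -3, 3).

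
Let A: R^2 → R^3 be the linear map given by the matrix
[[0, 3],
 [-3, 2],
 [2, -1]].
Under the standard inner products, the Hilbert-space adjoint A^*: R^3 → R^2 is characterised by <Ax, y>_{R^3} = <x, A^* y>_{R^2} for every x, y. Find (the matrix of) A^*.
A^* = A^T =
[[0, -3, 2],
 [3, 2, -1]]

For real matrices with standard dot products, the defining identity <Ax, y> = <x, A^* y> gives (Ax)^T y = x^T (A^*) y, i.e. x^T A^T y = x^T (A^*) y. Since this holds for all x, y, we must have A^* = A^T. Therefore
A^* =
[[0, -3, 2],
 [3, 2, -1]].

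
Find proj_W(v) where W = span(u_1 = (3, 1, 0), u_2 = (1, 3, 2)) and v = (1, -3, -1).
proj_W(v) = (10/13, -30/13, -25/13)

Set up U = [u_1 | ... | u_2] ∈ R^(3×2). The projector onto W = col(U) is P = U (U^T U)^(-1) U^T.
Compute U^T U =
  [10, 6]
  [6, 14],
and U^T v = (0, -10).
Solve U^T U · c = U^T v for the coefficients: c = (15/26, -25/26). The projection is proj_W(v) = U c.
Check: (v - proj_W(v)) · u_1 = 0  (should be 0).
Check: (v - proj_W(v)) · u_2 = 0  (should be 0).
Result: proj_W(v) = (10/13, -30/13, -25/13).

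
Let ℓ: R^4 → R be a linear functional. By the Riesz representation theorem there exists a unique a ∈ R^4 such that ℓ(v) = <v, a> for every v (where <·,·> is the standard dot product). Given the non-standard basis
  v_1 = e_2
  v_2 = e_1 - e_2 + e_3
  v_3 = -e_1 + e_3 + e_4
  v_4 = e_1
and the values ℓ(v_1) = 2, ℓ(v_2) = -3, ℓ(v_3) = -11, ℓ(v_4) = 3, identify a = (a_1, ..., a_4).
a = (3, 2, -4, -4)

Write a = (a_1, ..., a_4) in the standard basis. For each basis vector v_i, ℓ(v_i) = <v_i, a> is a linear equation in the a_j's. Collect the n equations into a matrix system V a = ℓ, where row i of V is v_i (expressed in the standard basis). Since V is invertible (lower-triangular with 1s on the diagonal, up to permutation), solve by back-substitution:
  V =
[[0, 1, 0, 0],
 [1, -1, 1, 0],
 [-1, 0, 1, 1],
 [1, 0, 0, 0]]
  V a = (2, -3, -11, 3)
Solving gives a = (3, 2, -4, -4).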